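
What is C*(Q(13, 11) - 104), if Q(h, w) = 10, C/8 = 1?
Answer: -752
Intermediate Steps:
C = 8 (C = 8*1 = 8)
C*(Q(13, 11) - 104) = 8*(10 - 104) = 8*(-94) = -752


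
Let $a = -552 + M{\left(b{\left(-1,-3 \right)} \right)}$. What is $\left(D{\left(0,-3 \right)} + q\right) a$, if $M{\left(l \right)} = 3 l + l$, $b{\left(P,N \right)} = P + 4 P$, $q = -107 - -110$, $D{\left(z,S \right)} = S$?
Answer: $0$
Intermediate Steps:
$q = 3$ ($q = -107 + 110 = 3$)
$b{\left(P,N \right)} = 5 P$
$M{\left(l \right)} = 4 l$
$a = -572$ ($a = -552 + 4 \cdot 5 \left(-1\right) = -552 + 4 \left(-5\right) = -552 - 20 = -572$)
$\left(D{\left(0,-3 \right)} + q\right) a = \left(-3 + 3\right) \left(-572\right) = 0 \left(-572\right) = 0$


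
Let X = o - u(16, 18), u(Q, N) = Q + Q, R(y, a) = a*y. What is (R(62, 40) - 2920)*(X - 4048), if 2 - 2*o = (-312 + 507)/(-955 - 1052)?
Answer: 1200680140/669 ≈ 1.7947e+6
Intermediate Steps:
u(Q, N) = 2*Q
o = 1403/1338 (o = 1 - (-312 + 507)/(2*(-955 - 1052)) = 1 - 195/(2*(-2007)) = 1 - 195*(-1)/(2*2007) = 1 - ½*(-65/669) = 1 + 65/1338 = 1403/1338 ≈ 1.0486)
X = -41413/1338 (X = 1403/1338 - 2*16 = 1403/1338 - 1*32 = 1403/1338 - 32 = -41413/1338 ≈ -30.951)
(R(62, 40) - 2920)*(X - 4048) = (40*62 - 2920)*(-41413/1338 - 4048) = (2480 - 2920)*(-5457637/1338) = -440*(-5457637/1338) = 1200680140/669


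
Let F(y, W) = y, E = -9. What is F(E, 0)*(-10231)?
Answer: 92079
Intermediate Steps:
F(E, 0)*(-10231) = -9*(-10231) = 92079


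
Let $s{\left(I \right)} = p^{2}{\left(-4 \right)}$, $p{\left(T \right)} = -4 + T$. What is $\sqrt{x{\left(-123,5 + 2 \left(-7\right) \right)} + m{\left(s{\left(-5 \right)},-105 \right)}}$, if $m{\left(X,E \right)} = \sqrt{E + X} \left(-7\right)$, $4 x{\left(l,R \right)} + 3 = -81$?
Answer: $\sqrt{-21 - 7 i \sqrt{41}} \approx 3.7747 - 5.9371 i$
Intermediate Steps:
$x{\left(l,R \right)} = -21$ ($x{\left(l,R \right)} = - \frac{3}{4} + \frac{1}{4} \left(-81\right) = - \frac{3}{4} - \frac{81}{4} = -21$)
$s{\left(I \right)} = 64$ ($s{\left(I \right)} = \left(-4 - 4\right)^{2} = \left(-8\right)^{2} = 64$)
$m{\left(X,E \right)} = - 7 \sqrt{E + X}$
$\sqrt{x{\left(-123,5 + 2 \left(-7\right) \right)} + m{\left(s{\left(-5 \right)},-105 \right)}} = \sqrt{-21 - 7 \sqrt{-105 + 64}} = \sqrt{-21 - 7 \sqrt{-41}} = \sqrt{-21 - 7 i \sqrt{41}}$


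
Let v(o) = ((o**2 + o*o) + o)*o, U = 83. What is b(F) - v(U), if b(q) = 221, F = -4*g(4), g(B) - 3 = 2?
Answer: -1150242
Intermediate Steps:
g(B) = 5 (g(B) = 3 + 2 = 5)
F = -20 (F = -4*5 = -20)
v(o) = o*(o + 2*o**2) (v(o) = ((o**2 + o**2) + o)*o = (2*o**2 + o)*o = (o + 2*o**2)*o = o*(o + 2*o**2))
b(F) - v(U) = 221 - 83**2*(1 + 2*83) = 221 - 6889*(1 + 166) = 221 - 6889*167 = 221 - 1*1150463 = 221 - 1150463 = -1150242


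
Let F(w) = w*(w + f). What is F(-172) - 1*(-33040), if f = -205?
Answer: 97884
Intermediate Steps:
F(w) = w*(-205 + w) (F(w) = w*(w - 205) = w*(-205 + w))
F(-172) - 1*(-33040) = -172*(-205 - 172) - 1*(-33040) = -172*(-377) + 33040 = 64844 + 33040 = 97884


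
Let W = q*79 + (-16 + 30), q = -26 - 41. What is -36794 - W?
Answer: -31515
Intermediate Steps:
q = -67
W = -5279 (W = -67*79 + (-16 + 30) = -5293 + 14 = -5279)
-36794 - W = -36794 - 1*(-5279) = -36794 + 5279 = -31515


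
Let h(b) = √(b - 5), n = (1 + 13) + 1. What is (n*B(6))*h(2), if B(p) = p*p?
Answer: 540*I*√3 ≈ 935.31*I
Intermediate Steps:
B(p) = p²
n = 15 (n = 14 + 1 = 15)
h(b) = √(-5 + b)
(n*B(6))*h(2) = (15*6²)*√(-5 + 2) = (15*36)*√(-3) = 540*(I*√3) = 540*I*√3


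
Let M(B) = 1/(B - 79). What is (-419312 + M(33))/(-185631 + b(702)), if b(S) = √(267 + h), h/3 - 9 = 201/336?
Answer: 22278767813512/9862893735641 + 38576706*√2863/9862893735641 ≈ 2.2591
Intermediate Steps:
h = 3225/112 (h = 27 + 3*(201/336) = 27 + 3*(201*(1/336)) = 27 + 3*(67/112) = 27 + 201/112 = 3225/112 ≈ 28.795)
b(S) = 9*√2863/28 (b(S) = √(267 + 3225/112) = √(33129/112) = 9*√2863/28)
M(B) = 1/(-79 + B)
(-419312 + M(33))/(-185631 + b(702)) = (-419312 + 1/(-79 + 33))/(-185631 + 9*√2863/28) = (-419312 + 1/(-46))/(-185631 + 9*√2863/28) = (-419312 - 1/46)/(-185631 + 9*√2863/28) = -19288353/(46*(-185631 + 9*√2863/28))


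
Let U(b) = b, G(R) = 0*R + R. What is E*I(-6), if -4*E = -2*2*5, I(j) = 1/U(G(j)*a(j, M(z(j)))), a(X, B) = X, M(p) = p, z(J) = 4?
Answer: 5/36 ≈ 0.13889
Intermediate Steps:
G(R) = R (G(R) = 0 + R = R)
I(j) = j⁻² (I(j) = 1/(j*j) = 1/(j²) = j⁻²)
E = 5 (E = -(-2*2)*5/4 = -(-1)*5 = -¼*(-20) = 5)
E*I(-6) = 5/(-6)² = 5*(1/36) = 5/36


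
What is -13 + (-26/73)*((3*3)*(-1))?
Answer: -715/73 ≈ -9.7945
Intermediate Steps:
-13 + (-26/73)*((3*3)*(-1)) = -13 + (-26*1/73)*(9*(-1)) = -13 - 26/73*(-9) = -13 + 234/73 = -715/73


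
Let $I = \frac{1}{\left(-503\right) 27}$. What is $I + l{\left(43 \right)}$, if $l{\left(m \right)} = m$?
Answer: $\frac{583982}{13581} \approx 43.0$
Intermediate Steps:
$I = - \frac{1}{13581}$ ($I = \frac{1}{-13581} = - \frac{1}{13581} \approx -7.3632 \cdot 10^{-5}$)
$I + l{\left(43 \right)} = - \frac{1}{13581} + 43 = \frac{583982}{13581}$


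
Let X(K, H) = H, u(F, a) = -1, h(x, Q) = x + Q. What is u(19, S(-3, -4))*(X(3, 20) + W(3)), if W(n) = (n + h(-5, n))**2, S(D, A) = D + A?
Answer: -21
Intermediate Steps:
h(x, Q) = Q + x
S(D, A) = A + D
W(n) = (-5 + 2*n)**2 (W(n) = (n + (n - 5))**2 = (n + (-5 + n))**2 = (-5 + 2*n)**2)
u(19, S(-3, -4))*(X(3, 20) + W(3)) = -(20 + (-5 + 2*3)**2) = -(20 + (-5 + 6)**2) = -(20 + 1**2) = -(20 + 1) = -1*21 = -21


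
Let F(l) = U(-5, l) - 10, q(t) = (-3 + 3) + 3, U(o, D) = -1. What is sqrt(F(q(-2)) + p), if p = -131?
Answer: I*sqrt(142) ≈ 11.916*I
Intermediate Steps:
q(t) = 3 (q(t) = 0 + 3 = 3)
F(l) = -11 (F(l) = -1 - 10 = -11)
sqrt(F(q(-2)) + p) = sqrt(-11 - 131) = sqrt(-142) = I*sqrt(142)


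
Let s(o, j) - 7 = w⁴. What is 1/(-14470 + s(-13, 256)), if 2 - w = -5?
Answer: -1/12062 ≈ -8.2905e-5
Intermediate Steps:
w = 7 (w = 2 - 1*(-5) = 2 + 5 = 7)
s(o, j) = 2408 (s(o, j) = 7 + 7⁴ = 7 + 2401 = 2408)
1/(-14470 + s(-13, 256)) = 1/(-14470 + 2408) = 1/(-12062) = -1/12062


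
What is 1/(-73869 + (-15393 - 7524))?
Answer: -1/96786 ≈ -1.0332e-5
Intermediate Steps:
1/(-73869 + (-15393 - 7524)) = 1/(-73869 - 22917) = 1/(-96786) = -1/96786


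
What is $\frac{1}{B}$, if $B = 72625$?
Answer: $\frac{1}{72625} \approx 1.3769 \cdot 10^{-5}$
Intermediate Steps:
$\frac{1}{B} = \frac{1}{72625}$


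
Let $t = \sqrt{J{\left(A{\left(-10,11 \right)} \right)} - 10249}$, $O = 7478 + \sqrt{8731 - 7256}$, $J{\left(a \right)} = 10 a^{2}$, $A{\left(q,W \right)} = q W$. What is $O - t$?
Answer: $7478 - \sqrt{110751} + 5 \sqrt{59} \approx 7183.6$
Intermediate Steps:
$A{\left(q,W \right)} = W q$
$O = 7478 + 5 \sqrt{59}$ ($O = 7478 + \sqrt{1475} = 7478 + 5 \sqrt{59} \approx 7516.4$)
$t = \sqrt{110751}$ ($t = \sqrt{10 \left(11 \left(-10\right)\right)^{2} - 10249} = \sqrt{10 \left(-110\right)^{2} - 10249} = \sqrt{10 \cdot 12100 - 10249} = \sqrt{121000 - 10249} = \sqrt{110751} \approx 332.79$)
$O - t = \left(7478 + 5 \sqrt{59}\right) - \sqrt{110751} = 7478 - \sqrt{110751} + 5 \sqrt{59}$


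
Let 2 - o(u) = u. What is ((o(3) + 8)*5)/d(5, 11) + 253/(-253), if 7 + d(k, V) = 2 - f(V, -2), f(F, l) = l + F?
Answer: -7/2 ≈ -3.5000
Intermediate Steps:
o(u) = 2 - u
f(F, l) = F + l
d(k, V) = -3 - V (d(k, V) = -7 + (2 - (V - 2)) = -7 + (2 - (-2 + V)) = -7 + (2 + (2 - V)) = -7 + (4 - V) = -3 - V)
((o(3) + 8)*5)/d(5, 11) + 253/(-253) = (((2 - 1*3) + 8)*5)/(-3 - 1*11) + 253/(-253) = (((2 - 3) + 8)*5)/(-3 - 11) + 253*(-1/253) = ((-1 + 8)*5)/(-14) - 1 = (7*5)*(-1/14) - 1 = 35*(-1/14) - 1 = -5/2 - 1 = -7/2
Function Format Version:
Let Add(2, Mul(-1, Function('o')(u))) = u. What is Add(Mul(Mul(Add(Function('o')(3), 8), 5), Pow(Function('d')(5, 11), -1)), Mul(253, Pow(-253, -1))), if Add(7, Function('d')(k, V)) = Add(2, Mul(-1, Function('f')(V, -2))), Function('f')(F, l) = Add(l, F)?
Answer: Rational(-7, 2) ≈ -3.5000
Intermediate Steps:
Function('o')(u) = Add(2, Mul(-1, u))
Function('f')(F, l) = Add(F, l)
Function('d')(k, V) = Add(-3, Mul(-1, V)) (Function('d')(k, V) = Add(-7, Add(2, Mul(-1, Add(V, -2)))) = Add(-7, Add(2, Mul(-1, Add(-2, V)))) = Add(-7, Add(2, Add(2, Mul(-1, V)))) = Add(-7, Add(4, Mul(-1, V))) = Add(-3, Mul(-1, V)))
Add(Mul(Mul(Add(Function('o')(3), 8), 5), Pow(Function('d')(5, 11), -1)), Mul(253, Pow(-253, -1))) = Add(Mul(Mul(Add(Add(2, Mul(-1, 3)), 8), 5), Pow(Add(-3, Mul(-1, 11)), -1)), Mul(253, Pow(-253, -1))) = Add(Mul(Mul(Add(Add(2, -3), 8), 5), Pow(Add(-3, -11), -1)), Mul(253, Rational(-1, 253))) = Add(Mul(Mul(Add(-1, 8), 5), Pow(-14, -1)), -1) = Add(Mul(Mul(7, 5), Rational(-1, 14)), -1) = Add(Mul(35, Rational(-1, 14)), -1) = Add(Rational(-5, 2), -1) = Rational(-7, 2)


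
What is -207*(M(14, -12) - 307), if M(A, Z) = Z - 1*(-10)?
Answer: 63963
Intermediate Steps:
M(A, Z) = 10 + Z (M(A, Z) = Z + 10 = 10 + Z)
-207*(M(14, -12) - 307) = -207*((10 - 12) - 307) = -207*(-2 - 307) = -207*(-309) = 63963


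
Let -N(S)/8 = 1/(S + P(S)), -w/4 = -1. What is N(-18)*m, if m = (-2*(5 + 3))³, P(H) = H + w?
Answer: -1024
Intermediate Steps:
w = 4 (w = -4*(-1) = 4)
P(H) = 4 + H (P(H) = H + 4 = 4 + H)
m = -4096 (m = (-2*8)³ = (-16)³ = -4096)
N(S) = -8/(4 + 2*S) (N(S) = -8/(S + (4 + S)) = -8/(4 + 2*S))
N(-18)*m = -4/(2 - 18)*(-4096) = -4/(-16)*(-4096) = -4*(-1/16)*(-4096) = (¼)*(-4096) = -1024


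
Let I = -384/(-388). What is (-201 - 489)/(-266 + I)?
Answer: 33465/12853 ≈ 2.6037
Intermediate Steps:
I = 96/97 (I = -384*(-1/388) = 96/97 ≈ 0.98969)
(-201 - 489)/(-266 + I) = (-201 - 489)/(-266 + 96/97) = -690/(-25706/97) = -690*(-97/25706) = 33465/12853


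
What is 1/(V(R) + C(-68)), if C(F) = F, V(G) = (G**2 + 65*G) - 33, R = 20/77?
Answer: -5929/498329 ≈ -0.011898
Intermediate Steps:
R = 20/77 (R = 20*(1/77) = 20/77 ≈ 0.25974)
V(G) = -33 + G**2 + 65*G
1/(V(R) + C(-68)) = 1/((-33 + (20/77)**2 + 65*(20/77)) - 68) = 1/((-33 + 400/5929 + 1300/77) - 68) = 1/(-95157/5929 - 68) = 1/(-498329/5929) = -5929/498329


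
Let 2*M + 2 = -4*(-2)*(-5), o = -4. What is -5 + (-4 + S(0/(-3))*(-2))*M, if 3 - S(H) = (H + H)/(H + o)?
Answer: 205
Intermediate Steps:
M = -21 (M = -1 + (-4*(-2)*(-5))/2 = -1 + (8*(-5))/2 = -1 + (½)*(-40) = -1 - 20 = -21)
S(H) = 3 - 2*H/(-4 + H) (S(H) = 3 - (H + H)/(H - 4) = 3 - 2*H/(-4 + H))
-5 + (-4 + S(0/(-3))*(-2))*M = -5 + (-4 + ((-12 + 0/(-3))/(-4 + 0/(-3)))*(-2))*(-21) = -5 + (-4 + ((-12 + 0*(-⅓))/(-4 + 0*(-⅓)))*(-2))*(-21) = -5 + (-4 + ((-12 + 0)/(-4 + 0))*(-2))*(-21) = -5 + (-4 + (-12/(-4))*(-2))*(-21) = -5 + (-4 - ¼*(-12)*(-2))*(-21) = -5 + (-4 + 3*(-2))*(-21) = -5 + (-4 - 6)*(-21) = -5 - 10*(-21) = -5 + 210 = 205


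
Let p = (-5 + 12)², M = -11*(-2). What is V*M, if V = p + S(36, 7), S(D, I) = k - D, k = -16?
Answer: -66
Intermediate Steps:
M = 22
S(D, I) = -16 - D
p = 49 (p = 7² = 49)
V = -3 (V = 49 + (-16 - 1*36) = 49 + (-16 - 36) = 49 - 52 = -3)
V*M = -3*22 = -66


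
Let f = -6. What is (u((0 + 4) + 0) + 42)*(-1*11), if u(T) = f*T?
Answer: -198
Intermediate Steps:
u(T) = -6*T
(u((0 + 4) + 0) + 42)*(-1*11) = (-6*((0 + 4) + 0) + 42)*(-1*11) = (-6*(4 + 0) + 42)*(-11) = (-6*4 + 42)*(-11) = (-24 + 42)*(-11) = 18*(-11) = -198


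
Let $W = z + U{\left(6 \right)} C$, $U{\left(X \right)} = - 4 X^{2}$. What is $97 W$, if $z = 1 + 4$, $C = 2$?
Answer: $-27451$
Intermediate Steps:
$z = 5$
$W = -283$ ($W = 5 + - 4 \cdot 6^{2} \cdot 2 = 5 + \left(-4\right) 36 \cdot 2 = 5 - 288 = -283$)
$97 W = 97 \left(-283\right) = -27451$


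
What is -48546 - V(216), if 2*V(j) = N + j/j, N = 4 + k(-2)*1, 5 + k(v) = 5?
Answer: -97097/2 ≈ -48549.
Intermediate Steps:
k(v) = 0 (k(v) = -5 + 5 = 0)
N = 4 (N = 4 + 0*1 = 4 + 0 = 4)
V(j) = 5/2 (V(j) = (4 + j/j)/2 = (4 + 1)/2 = (½)*5 = 5/2)
-48546 - V(216) = -48546 - 1*5/2 = -48546 - 5/2 = -97097/2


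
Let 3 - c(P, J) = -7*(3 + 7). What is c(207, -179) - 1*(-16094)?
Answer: 16167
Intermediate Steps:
c(P, J) = 73 (c(P, J) = 3 - (-7)*(3 + 7) = 3 - (-7)*10 = 3 - 1*(-70) = 3 + 70 = 73)
c(207, -179) - 1*(-16094) = 73 - 1*(-16094) = 73 + 16094 = 16167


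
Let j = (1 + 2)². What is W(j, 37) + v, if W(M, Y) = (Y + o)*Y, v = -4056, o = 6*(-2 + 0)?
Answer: -3131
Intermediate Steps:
j = 9 (j = 3² = 9)
o = -12 (o = 6*(-2) = -12)
W(M, Y) = Y*(-12 + Y) (W(M, Y) = (Y - 12)*Y = (-12 + Y)*Y = Y*(-12 + Y))
W(j, 37) + v = 37*(-12 + 37) - 4056 = 37*25 - 4056 = 925 - 4056 = -3131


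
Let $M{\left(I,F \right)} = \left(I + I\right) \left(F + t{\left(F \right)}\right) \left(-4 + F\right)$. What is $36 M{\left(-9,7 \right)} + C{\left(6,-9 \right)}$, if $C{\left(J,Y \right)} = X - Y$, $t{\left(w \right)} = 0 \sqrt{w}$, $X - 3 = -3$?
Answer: $-13599$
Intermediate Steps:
$X = 0$ ($X = 3 - 3 = 0$)
$t{\left(w \right)} = 0$
$C{\left(J,Y \right)} = - Y$ ($C{\left(J,Y \right)} = 0 - Y = - Y$)
$M{\left(I,F \right)} = 2 F I \left(-4 + F\right)$ ($M{\left(I,F \right)} = \left(I + I\right) \left(F + 0\right) \left(-4 + F\right) = 2 I F \left(-4 + F\right) = 2 F I \left(-4 + F\right)$)
$36 M{\left(-9,7 \right)} + C{\left(6,-9 \right)} = 36 \cdot 2 \cdot 7 \left(-9\right) \left(-4 + 7\right) - -9 = 36 \cdot 2 \cdot 7 \left(-9\right) 3 + 9 = 36 \left(-378\right) + 9 = -13608 + 9 = -13599$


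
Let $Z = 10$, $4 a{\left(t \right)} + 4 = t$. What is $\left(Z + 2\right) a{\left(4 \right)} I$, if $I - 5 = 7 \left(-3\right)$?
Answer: $0$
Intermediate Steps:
$a{\left(t \right)} = -1 + \frac{t}{4}$
$I = -16$ ($I = 5 + 7 \left(-3\right) = 5 - 21 = -16$)
$\left(Z + 2\right) a{\left(4 \right)} I = \left(10 + 2\right) \left(-1 + \frac{1}{4} \cdot 4\right) \left(-16\right) = 12 \left(-1 + 1\right) \left(-16\right) = 12 \cdot 0 \left(-16\right) = 0 \left(-16\right) = 0$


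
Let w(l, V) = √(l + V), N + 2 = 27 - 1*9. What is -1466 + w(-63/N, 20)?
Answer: -1466 + √257/4 ≈ -1462.0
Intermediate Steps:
N = 16 (N = -2 + (27 - 1*9) = -2 + (27 - 9) = -2 + 18 = 16)
w(l, V) = √(V + l)
-1466 + w(-63/N, 20) = -1466 + √(20 - 63/16) = -1466 + √(257/16) = -1466 + √257/4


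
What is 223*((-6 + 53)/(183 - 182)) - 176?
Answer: 10305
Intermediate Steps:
223*((-6 + 53)/(183 - 182)) - 176 = 223*(47/1) - 176 = 223*(47*1) - 176 = 223*47 - 176 = 10481 - 176 = 10305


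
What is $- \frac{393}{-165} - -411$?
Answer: $\frac{22736}{55} \approx 413.38$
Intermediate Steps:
$- \frac{393}{-165} - -411 = \left(-393\right) \left(- \frac{1}{165}\right) + 411 = \frac{131}{55} + 411 = \frac{22736}{55}$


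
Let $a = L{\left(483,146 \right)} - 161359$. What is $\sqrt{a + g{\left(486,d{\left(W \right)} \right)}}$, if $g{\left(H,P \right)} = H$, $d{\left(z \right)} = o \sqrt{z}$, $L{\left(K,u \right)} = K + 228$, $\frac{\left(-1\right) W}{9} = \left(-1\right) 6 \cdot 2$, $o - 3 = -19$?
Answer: $i \sqrt{160162} \approx 400.2 i$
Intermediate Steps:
$o = -16$ ($o = 3 - 19 = -16$)
$W = 108$ ($W = - 9 \left(-1\right) 6 \cdot 2 = - 9 \left(\left(-6\right) 2\right) = \left(-9\right) \left(-12\right) = 108$)
$L{\left(K,u \right)} = 228 + K$
$d{\left(z \right)} = - 16 \sqrt{z}$
$a = -160648$ ($a = \left(228 + 483\right) - 161359 = 711 - 161359 = -160648$)
$\sqrt{a + g{\left(486,d{\left(W \right)} \right)}} = \sqrt{-160648 + 486} = \sqrt{-160162} = i \sqrt{160162}$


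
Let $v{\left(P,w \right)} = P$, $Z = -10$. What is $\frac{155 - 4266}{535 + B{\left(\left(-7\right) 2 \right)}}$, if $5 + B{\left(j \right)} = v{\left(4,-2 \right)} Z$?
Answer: $- \frac{4111}{490} \approx -8.3898$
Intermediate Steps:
$B{\left(j \right)} = -45$ ($B{\left(j \right)} = -5 + 4 \left(-10\right) = -5 - 40 = -45$)
$\frac{155 - 4266}{535 + B{\left(\left(-7\right) 2 \right)}} = \frac{155 - 4266}{535 - 45} = - \frac{4111}{490}$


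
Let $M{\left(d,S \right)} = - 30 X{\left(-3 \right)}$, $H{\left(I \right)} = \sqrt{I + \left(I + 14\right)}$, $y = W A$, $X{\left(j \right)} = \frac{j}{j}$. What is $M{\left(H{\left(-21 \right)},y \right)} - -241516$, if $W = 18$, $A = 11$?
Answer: $241486$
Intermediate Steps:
$X{\left(j \right)} = 1$
$y = 198$ ($y = 18 \cdot 11 = 198$)
$H{\left(I \right)} = \sqrt{14 + 2 I}$ ($H{\left(I \right)} = \sqrt{I + \left(14 + I\right)} = \sqrt{14 + 2 I}$)
$M{\left(d,S \right)} = -30$ ($M{\left(d,S \right)} = \left(-30\right) 1 = -30$)
$M{\left(H{\left(-21 \right)},y \right)} - -241516 = -30 - -241516 = -30 + 241516 = 241486$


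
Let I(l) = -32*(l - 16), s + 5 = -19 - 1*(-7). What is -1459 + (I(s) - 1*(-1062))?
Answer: 659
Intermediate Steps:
s = -17 (s = -5 + (-19 - 1*(-7)) = -5 + (-19 + 7) = -5 - 12 = -17)
I(l) = 512 - 32*l (I(l) = -32*(-16 + l) = 512 - 32*l)
-1459 + (I(s) - 1*(-1062)) = -1459 + ((512 - 32*(-17)) - 1*(-1062)) = -1459 + ((512 + 544) + 1062) = -1459 + (1056 + 1062) = -1459 + 2118 = 659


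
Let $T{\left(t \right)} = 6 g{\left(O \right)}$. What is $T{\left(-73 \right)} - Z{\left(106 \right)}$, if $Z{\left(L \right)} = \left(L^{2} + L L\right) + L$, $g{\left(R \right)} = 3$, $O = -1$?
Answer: $-22560$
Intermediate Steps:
$Z{\left(L \right)} = L + 2 L^{2}$ ($Z{\left(L \right)} = \left(L^{2} + L^{2}\right) + L = 2 L^{2} + L = L + 2 L^{2}$)
$T{\left(t \right)} = 18$ ($T{\left(t \right)} = 6 \cdot 3 = 18$)
$T{\left(-73 \right)} - Z{\left(106 \right)} = 18 - 106 \left(1 + 2 \cdot 106\right) = 18 - 106 \left(1 + 212\right) = 18 - 106 \cdot 213 = 18 - 22578 = -22560$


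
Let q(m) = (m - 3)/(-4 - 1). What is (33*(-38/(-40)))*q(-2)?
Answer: 627/20 ≈ 31.350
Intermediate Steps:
q(m) = ⅗ - m/5 (q(m) = (-3 + m)/(-5) = (-3 + m)*(-⅕) = ⅗ - m/5)
(33*(-38/(-40)))*q(-2) = (33*(-38/(-40)))*(⅗ - ⅕*(-2)) = (33*(-38*(-1/40)))*(⅗ + ⅖) = (33*(19/20))*1 = (627/20)*1 = 627/20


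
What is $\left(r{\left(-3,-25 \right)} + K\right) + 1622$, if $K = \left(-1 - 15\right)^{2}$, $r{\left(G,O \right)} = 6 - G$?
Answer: $1887$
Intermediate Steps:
$K = 256$ ($K = \left(-16\right)^{2} = 256$)
$\left(r{\left(-3,-25 \right)} + K\right) + 1622 = \left(\left(6 - -3\right) + 256\right) + 1622 = \left(\left(6 + 3\right) + 256\right) + 1622 = \left(9 + 256\right) + 1622 = 265 + 1622 = 1887$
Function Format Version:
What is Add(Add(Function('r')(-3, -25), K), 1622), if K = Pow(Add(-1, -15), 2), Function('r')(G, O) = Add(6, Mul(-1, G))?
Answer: 1887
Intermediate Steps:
K = 256 (K = Pow(-16, 2) = 256)
Add(Add(Function('r')(-3, -25), K), 1622) = Add(Add(Add(6, Mul(-1, -3)), 256), 1622) = Add(Add(Add(6, 3), 256), 1622) = Add(Add(9, 256), 1622) = Add(265, 1622) = 1887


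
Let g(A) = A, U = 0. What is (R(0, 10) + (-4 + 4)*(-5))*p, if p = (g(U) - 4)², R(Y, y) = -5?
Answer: -80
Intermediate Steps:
p = 16 (p = (0 - 4)² = (-4)² = 16)
(R(0, 10) + (-4 + 4)*(-5))*p = (-5 + (-4 + 4)*(-5))*16 = (-5 + 0*(-5))*16 = (-5 + 0)*16 = -5*16 = -80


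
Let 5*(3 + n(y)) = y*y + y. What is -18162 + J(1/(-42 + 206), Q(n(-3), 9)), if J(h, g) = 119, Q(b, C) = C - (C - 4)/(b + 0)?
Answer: -18043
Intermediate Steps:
n(y) = -3 + y/5 + y**2/5 (n(y) = -3 + (y*y + y)/5 = -3 + (y**2 + y)/5 = -3 + (y + y**2)/5 = -3 + (y/5 + y**2/5) = -3 + y/5 + y**2/5)
Q(b, C) = C - (-4 + C)/b
-18162 + J(1/(-42 + 206), Q(n(-3), 9)) = -18162 + 119 = -18043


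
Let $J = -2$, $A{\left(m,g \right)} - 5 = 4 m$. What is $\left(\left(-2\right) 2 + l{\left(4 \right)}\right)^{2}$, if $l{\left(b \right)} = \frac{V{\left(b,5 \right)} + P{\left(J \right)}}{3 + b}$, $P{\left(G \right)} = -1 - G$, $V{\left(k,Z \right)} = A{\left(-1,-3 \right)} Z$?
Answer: $\frac{484}{49} \approx 9.8775$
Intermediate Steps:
$A{\left(m,g \right)} = 5 + 4 m$
$V{\left(k,Z \right)} = Z$ ($V{\left(k,Z \right)} = \left(5 + 4 \left(-1\right)\right) Z = \left(5 - 4\right) Z = 1 Z = Z$)
$l{\left(b \right)} = \frac{6}{3 + b}$ ($l{\left(b \right)} = \frac{5 - -1}{3 + b} = \frac{5 + \left(-1 + 2\right)}{3 + b} = \frac{5 + 1}{3 + b} = \frac{6}{3 + b}$)
$\left(\left(-2\right) 2 + l{\left(4 \right)}\right)^{2} = \left(\left(-2\right) 2 + \frac{6}{3 + 4}\right)^{2} = \left(-4 + \frac{6}{7}\right)^{2} = \left(- \frac{22}{7}\right)^{2} = \frac{484}{49}$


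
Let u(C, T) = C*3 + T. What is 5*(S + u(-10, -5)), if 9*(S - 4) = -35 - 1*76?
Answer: -650/3 ≈ -216.67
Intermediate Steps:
u(C, T) = T + 3*C (u(C, T) = 3*C + T = T + 3*C)
S = -25/3 (S = 4 + (-35 - 1*76)/9 = 4 + (-35 - 76)/9 = 4 + (⅑)*(-111) = 4 - 37/3 = -25/3 ≈ -8.3333)
5*(S + u(-10, -5)) = 5*(-25/3 + (-5 + 3*(-10))) = 5*(-25/3 + (-5 - 30)) = 5*(-25/3 - 35) = 5*(-130/3) = -650/3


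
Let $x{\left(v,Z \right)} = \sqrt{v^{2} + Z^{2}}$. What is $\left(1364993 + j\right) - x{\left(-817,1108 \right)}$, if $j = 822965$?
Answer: $2187958 - \sqrt{1895153} \approx 2.1866 \cdot 10^{6}$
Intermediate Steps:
$x{\left(v,Z \right)} = \sqrt{Z^{2} + v^{2}}$
$\left(1364993 + j\right) - x{\left(-817,1108 \right)} = \left(1364993 + 822965\right) - \sqrt{1108^{2} + \left(-817\right)^{2}} = 2187958 - \sqrt{1227664 + 667489} = 2187958 - \sqrt{1895153}$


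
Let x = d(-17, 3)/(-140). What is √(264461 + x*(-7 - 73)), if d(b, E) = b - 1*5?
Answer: √12957973/7 ≈ 514.25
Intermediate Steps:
d(b, E) = -5 + b (d(b, E) = b - 5 = -5 + b)
x = 11/70 (x = (-5 - 17)/(-140) = -22*(-1/140) = 11/70 ≈ 0.15714)
√(264461 + x*(-7 - 73)) = √(264461 + 11*(-7 - 73)/70) = √(264461 + (11/70)*(-80)) = √(264461 - 88/7) = √(1851139/7) = √12957973/7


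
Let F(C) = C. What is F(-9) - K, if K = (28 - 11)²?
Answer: -298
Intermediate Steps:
K = 289 (K = 17² = 289)
F(-9) - K = -9 - 1*289 = -9 - 289 = -298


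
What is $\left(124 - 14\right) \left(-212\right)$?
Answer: $-23320$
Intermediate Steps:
$\left(124 - 14\right) \left(-212\right) = 110 \left(-212\right) = -23320$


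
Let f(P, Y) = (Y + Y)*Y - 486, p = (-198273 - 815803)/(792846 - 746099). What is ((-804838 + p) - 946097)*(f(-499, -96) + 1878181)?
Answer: -155201735100326167/46747 ≈ -3.3200e+12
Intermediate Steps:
p = -1014076/46747 ≈ -21.693
f(P, Y) = -486 + 2*Y**2 (f(P, Y) = (2*Y)*Y - 486 = 2*Y**2 - 486 = -486 + 2*Y**2)
((-804838 + p) - 946097)*(f(-499, -96) + 1878181) = ((-804838 - 1014076/46747) - 946097)*((-486 + 2*(-96)**2) + 1878181) = (-37624776062/46747 - 946097)*((-486 + 2*9216) + 1878181) = -81851972521*((-486 + 18432) + 1878181)/46747 = -81851972521*(17946 + 1878181)/46747 = -81851972521/46747*1896127 = -155201735100326167/46747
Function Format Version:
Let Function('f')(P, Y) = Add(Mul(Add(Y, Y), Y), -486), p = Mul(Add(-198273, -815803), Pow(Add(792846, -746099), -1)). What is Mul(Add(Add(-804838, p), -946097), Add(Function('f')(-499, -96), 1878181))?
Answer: Rational(-155201735100326167, 46747) ≈ -3.3200e+12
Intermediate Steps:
p = Rational(-1014076, 46747) (p = Mul(-1014076, Pow(46747, -1)) = Mul(-1014076, Rational(1, 46747)) = Rational(-1014076, 46747) ≈ -21.693)
Function('f')(P, Y) = Add(-486, Mul(2, Pow(Y, 2))) (Function('f')(P, Y) = Add(Mul(Mul(2, Y), Y), -486) = Add(Mul(2, Pow(Y, 2)), -486) = Add(-486, Mul(2, Pow(Y, 2))))
Mul(Add(Add(-804838, p), -946097), Add(Function('f')(-499, -96), 1878181)) = Mul(Add(Add(-804838, Rational(-1014076, 46747)), -946097), Add(Add(-486, Mul(2, Pow(-96, 2))), 1878181)) = Mul(Add(Rational(-37624776062, 46747), -946097), Add(Add(-486, Mul(2, 9216)), 1878181)) = Mul(Rational(-81851972521, 46747), Add(Add(-486, 18432), 1878181)) = Mul(Rational(-81851972521, 46747), Add(17946, 1878181)) = Mul(Rational(-81851972521, 46747), 1896127) = Rational(-155201735100326167, 46747)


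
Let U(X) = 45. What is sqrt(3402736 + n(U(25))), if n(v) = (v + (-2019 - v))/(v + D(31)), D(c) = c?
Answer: sqrt(4913512423)/38 ≈ 1844.6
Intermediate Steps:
n(v) = -2019/(31 + v) (n(v) = (v + (-2019 - v))/(v + 31) = -2019/(31 + v))
sqrt(3402736 + n(U(25))) = sqrt(3402736 - 2019/(31 + 45)) = sqrt(3402736 - 2019/76) = sqrt(258605917/76) = sqrt(4913512423)/38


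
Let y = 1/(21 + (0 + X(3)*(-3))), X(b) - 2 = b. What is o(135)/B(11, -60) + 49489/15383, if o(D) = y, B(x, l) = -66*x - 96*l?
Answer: 1494781139/464628132 ≈ 3.2172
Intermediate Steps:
B(x, l) = -96*l - 66*x
X(b) = 2 + b
y = ⅙ (y = 1/(21 + (0 + (2 + 3)*(-3))) = 1/(21 + (0 + 5*(-3))) = 1/(21 + (0 - 15)) = 1/(21 - 15) = 1/6 = ⅙ ≈ 0.16667)
o(D) = ⅙
o(135)/B(11, -60) + 49489/15383 = 1/(6*(-96*(-60) - 66*11)) + 49489/15383 = 1/(6*(5760 - 726)) + 49489*(1/15383) = (⅙)/5034 + 49489/15383 = (⅙)*(1/5034) + 49489/15383 = 1/30204 + 49489/15383 = 1494781139/464628132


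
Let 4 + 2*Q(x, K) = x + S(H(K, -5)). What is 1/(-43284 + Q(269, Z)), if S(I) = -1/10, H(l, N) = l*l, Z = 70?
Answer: -20/863031 ≈ -2.3174e-5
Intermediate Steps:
H(l, N) = l²
S(I) = -⅒ (S(I) = -1*⅒ = -⅒)
Q(x, K) = -41/20 + x/2 (Q(x, K) = -2 + (x - ⅒)/2 = -2 + (-⅒ + x)/2 = -2 + (-1/20 + x/2) = -41/20 + x/2)
1/(-43284 + Q(269, Z)) = 1/(-43284 + (-41/20 + (½)*269)) = 1/(-43284 + (-41/20 + 269/2)) = 1/(-43284 + 2649/20) = 1/(-863031/20) = -20/863031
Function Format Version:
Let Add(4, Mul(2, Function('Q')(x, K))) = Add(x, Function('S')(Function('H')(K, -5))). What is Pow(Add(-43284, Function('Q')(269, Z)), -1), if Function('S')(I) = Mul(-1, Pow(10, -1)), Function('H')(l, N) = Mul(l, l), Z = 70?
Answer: Rational(-20, 863031) ≈ -2.3174e-5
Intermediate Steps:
Function('H')(l, N) = Pow(l, 2)
Function('S')(I) = Rational(-1, 10) (Function('S')(I) = Mul(-1, Rational(1, 10)) = Rational(-1, 10))
Function('Q')(x, K) = Add(Rational(-41, 20), Mul(Rational(1, 2), x)) (Function('Q')(x, K) = Add(-2, Mul(Rational(1, 2), Add(x, Rational(-1, 10)))) = Add(-2, Mul(Rational(1, 2), Add(Rational(-1, 10), x))) = Add(-2, Add(Rational(-1, 20), Mul(Rational(1, 2), x))) = Add(Rational(-41, 20), Mul(Rational(1, 2), x)))
Pow(Add(-43284, Function('Q')(269, Z)), -1) = Pow(Add(-43284, Add(Rational(-41, 20), Mul(Rational(1, 2), 269))), -1) = Pow(Add(-43284, Add(Rational(-41, 20), Rational(269, 2))), -1) = Pow(Add(-43284, Rational(2649, 20)), -1) = Pow(Rational(-863031, 20), -1) = Rational(-20, 863031)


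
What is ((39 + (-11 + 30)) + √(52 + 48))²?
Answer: 4624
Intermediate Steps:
((39 + (-11 + 30)) + √(52 + 48))² = ((39 + 19) + √100)² = (58 + 10)² = 68² = 4624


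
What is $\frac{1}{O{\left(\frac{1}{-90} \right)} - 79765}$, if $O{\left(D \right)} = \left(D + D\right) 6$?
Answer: $- \frac{15}{1196477} \approx -1.2537 \cdot 10^{-5}$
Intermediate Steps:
$O{\left(D \right)} = 12 D$ ($O{\left(D \right)} = 2 D 6 = 12 D$)
$\frac{1}{O{\left(\frac{1}{-90} \right)} - 79765} = \frac{1}{\frac{12}{-90} - 79765} = \frac{1}{12 \left(- \frac{1}{90}\right) - 79765} = \frac{1}{- \frac{2}{15} - 79765} = \frac{1}{- \frac{1196477}{15}} = - \frac{15}{1196477}$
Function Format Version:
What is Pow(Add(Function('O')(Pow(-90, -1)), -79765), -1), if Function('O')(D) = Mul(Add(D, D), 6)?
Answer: Rational(-15, 1196477) ≈ -1.2537e-5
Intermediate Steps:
Function('O')(D) = Mul(12, D) (Function('O')(D) = Mul(Mul(2, D), 6) = Mul(12, D))
Pow(Add(Function('O')(Pow(-90, -1)), -79765), -1) = Pow(Add(Mul(12, Pow(-90, -1)), -79765), -1) = Pow(Add(Mul(12, Rational(-1, 90)), -79765), -1) = Pow(Add(Rational(-2, 15), -79765), -1) = Pow(Rational(-1196477, 15), -1) = Rational(-15, 1196477)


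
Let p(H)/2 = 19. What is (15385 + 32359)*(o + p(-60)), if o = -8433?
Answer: -400810880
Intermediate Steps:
p(H) = 38 (p(H) = 2*19 = 38)
(15385 + 32359)*(o + p(-60)) = (15385 + 32359)*(-8433 + 38) = 47744*(-8395) = -400810880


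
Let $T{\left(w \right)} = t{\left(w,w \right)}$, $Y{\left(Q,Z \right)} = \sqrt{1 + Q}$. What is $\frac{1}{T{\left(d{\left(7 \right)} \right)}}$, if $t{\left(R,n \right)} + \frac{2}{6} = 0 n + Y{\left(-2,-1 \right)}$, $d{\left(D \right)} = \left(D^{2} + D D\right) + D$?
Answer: $- \frac{3}{10} - \frac{9 i}{10} \approx -0.3 - 0.9 i$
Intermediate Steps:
$d{\left(D \right)} = D + 2 D^{2}$ ($d{\left(D \right)} = \left(D^{2} + D^{2}\right) + D = 2 D^{2} + D = D + 2 D^{2}$)
$t{\left(R,n \right)} = - \frac{1}{3} + i$ ($t{\left(R,n \right)} = - \frac{1}{3} + \left(0 n + \sqrt{1 - 2}\right) = - \frac{1}{3} + \left(0 + \sqrt{-1}\right) = - \frac{1}{3} + \left(0 + i\right) = - \frac{1}{3} + i$)
$T{\left(w \right)} = - \frac{1}{3} + i$
$\frac{1}{T{\left(d{\left(7 \right)} \right)}} = \frac{1}{- \frac{1}{3} + i} = \frac{9 \left(- \frac{1}{3} - i\right)}{10}$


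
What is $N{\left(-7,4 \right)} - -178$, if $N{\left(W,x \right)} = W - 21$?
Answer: $150$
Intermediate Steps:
$N{\left(W,x \right)} = -21 + W$
$N{\left(-7,4 \right)} - -178 = \left(-21 - 7\right) - -178 = -28 + 178 = 150$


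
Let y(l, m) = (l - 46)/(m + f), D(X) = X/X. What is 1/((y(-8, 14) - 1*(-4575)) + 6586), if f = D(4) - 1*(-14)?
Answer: 29/323615 ≈ 8.9613e-5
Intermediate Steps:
D(X) = 1
f = 15 (f = 1 - 1*(-14) = 1 + 14 = 15)
y(l, m) = (-46 + l)/(15 + m) (y(l, m) = (l - 46)/(m + 15) = (-46 + l)/(15 + m))
1/((y(-8, 14) - 1*(-4575)) + 6586) = 1/(((-46 - 8)/(15 + 14) - 1*(-4575)) + 6586) = 1/((-54/29 + 4575) + 6586) = 1/(132621/29 + 6586) = 1/(323615/29) = 29/323615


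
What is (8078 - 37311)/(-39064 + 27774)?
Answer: 29233/11290 ≈ 2.5893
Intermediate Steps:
(8078 - 37311)/(-39064 + 27774) = -29233/(-11290) = -29233*(-1/11290) = 29233/11290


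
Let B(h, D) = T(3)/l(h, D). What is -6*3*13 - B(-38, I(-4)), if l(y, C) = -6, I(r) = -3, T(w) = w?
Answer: -467/2 ≈ -233.50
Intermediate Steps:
B(h, D) = -½ (B(h, D) = 3/(-6) = 3*(-⅙) = -½)
-6*3*13 - B(-38, I(-4)) = -6*3*13 - 1*(-½) = -18*13 + ½ = -234 + ½ = -467/2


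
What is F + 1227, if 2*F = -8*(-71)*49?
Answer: 15143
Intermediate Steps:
F = 13916 (F = (-8*(-71)*49)/2 = (568*49)/2 = (½)*27832 = 13916)
F + 1227 = 13916 + 1227 = 15143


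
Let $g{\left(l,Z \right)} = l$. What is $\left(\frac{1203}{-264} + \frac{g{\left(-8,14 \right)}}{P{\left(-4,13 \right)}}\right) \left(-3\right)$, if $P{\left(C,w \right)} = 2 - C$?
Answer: $\frac{1555}{88} \approx 17.67$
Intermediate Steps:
$\left(\frac{1203}{-264} + \frac{g{\left(-8,14 \right)}}{P{\left(-4,13 \right)}}\right) \left(-3\right) = \left(\frac{1203}{-264} - \frac{8}{2 - -4}\right) \left(-3\right) = \left(1203 \left(- \frac{1}{264}\right) - \frac{8}{2 + 4}\right) \left(-3\right) = \left(- \frac{401}{88} - \frac{8}{6}\right) \left(-3\right) = \left(- \frac{401}{88} - \frac{4}{3}\right) \left(-3\right) = \left(- \frac{1555}{264}\right) \left(-3\right) = \frac{1555}{88}$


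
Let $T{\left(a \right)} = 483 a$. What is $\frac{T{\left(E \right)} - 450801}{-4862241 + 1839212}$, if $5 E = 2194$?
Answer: $\frac{1194303}{15115145} \approx 0.079014$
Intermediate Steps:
$E = \frac{2194}{5}$ ($E = \frac{1}{5} \cdot 2194 = \frac{2194}{5} \approx 438.8$)
$\frac{T{\left(E \right)} - 450801}{-4862241 + 1839212} = \frac{483 \cdot \frac{2194}{5} - 450801}{-4862241 + 1839212} = \frac{\frac{1059702}{5} - 450801}{-3023029} = \left(- \frac{1194303}{5}\right) \left(- \frac{1}{3023029}\right) = \frac{1194303}{15115145}$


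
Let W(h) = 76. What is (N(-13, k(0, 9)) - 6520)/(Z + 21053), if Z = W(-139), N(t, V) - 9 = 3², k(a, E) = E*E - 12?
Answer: -6502/21129 ≈ -0.30773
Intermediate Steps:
k(a, E) = -12 + E² (k(a, E) = E² - 12 = -12 + E²)
N(t, V) = 18 (N(t, V) = 9 + 3² = 9 + 9 = 18)
Z = 76
(N(-13, k(0, 9)) - 6520)/(Z + 21053) = (18 - 6520)/(76 + 21053) = -6502/21129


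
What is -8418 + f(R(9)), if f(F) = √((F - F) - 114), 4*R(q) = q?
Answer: -8418 + I*√114 ≈ -8418.0 + 10.677*I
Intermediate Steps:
R(q) = q/4
f(F) = I*√114 (f(F) = √(0 - 114) = √(-114) = I*√114)
-8418 + f(R(9)) = -8418 + I*√114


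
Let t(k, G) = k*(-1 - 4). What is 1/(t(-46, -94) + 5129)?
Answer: 1/5359 ≈ 0.00018660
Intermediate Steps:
t(k, G) = -5*k (t(k, G) = k*(-5) = -5*k)
1/(t(-46, -94) + 5129) = 1/(-5*(-46) + 5129) = 1/(230 + 5129) = 1/5359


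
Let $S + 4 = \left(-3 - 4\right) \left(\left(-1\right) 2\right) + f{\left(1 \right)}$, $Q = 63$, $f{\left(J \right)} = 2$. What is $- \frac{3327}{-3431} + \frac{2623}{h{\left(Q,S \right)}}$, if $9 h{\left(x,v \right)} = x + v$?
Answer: $\frac{27081714}{85775} \approx 315.73$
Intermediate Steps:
$S = 12$ ($S = -4 + \left(\left(-3 - 4\right) \left(\left(-1\right) 2\right) + 2\right) = -4 + \left(\left(-7\right) \left(-2\right) + 2\right) = -4 + \left(14 + 2\right) = -4 + 16 = 12$)
$h{\left(x,v \right)} = \frac{v}{9} + \frac{x}{9}$ ($h{\left(x,v \right)} = \frac{x + v}{9} = \frac{v + x}{9} = \frac{v}{9} + \frac{x}{9}$)
$- \frac{3327}{-3431} + \frac{2623}{h{\left(Q,S \right)}} = - \frac{3327}{-3431} + \frac{2623}{\frac{1}{9} \cdot 12 + \frac{1}{9} \cdot 63} = \left(-3327\right) \left(- \frac{1}{3431}\right) + \frac{2623}{\frac{4}{3} + 7} = \frac{3327}{3431} + \frac{2623}{\frac{25}{3}} = \frac{3327}{3431} + 2623 \cdot \frac{3}{25} = \frac{3327}{3431} + \frac{7869}{25} = \frac{27081714}{85775}$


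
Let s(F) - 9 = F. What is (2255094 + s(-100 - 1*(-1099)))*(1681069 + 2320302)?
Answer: 9027501115842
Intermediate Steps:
s(F) = 9 + F
(2255094 + s(-100 - 1*(-1099)))*(1681069 + 2320302) = (2255094 + (9 + (-100 - 1*(-1099))))*(1681069 + 2320302) = (2255094 + (9 + (-100 + 1099)))*4001371 = (2255094 + (9 + 999))*4001371 = (2255094 + 1008)*4001371 = 2256102*4001371 = 9027501115842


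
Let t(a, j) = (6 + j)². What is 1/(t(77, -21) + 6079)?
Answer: 1/6304 ≈ 0.00015863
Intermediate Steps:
1/(t(77, -21) + 6079) = 1/((6 - 21)² + 6079) = 1/((-15)² + 6079) = 1/(225 + 6079) = 1/6304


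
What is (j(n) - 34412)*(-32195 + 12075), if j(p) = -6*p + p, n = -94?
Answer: 682913040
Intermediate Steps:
j(p) = -5*p
(j(n) - 34412)*(-32195 + 12075) = (-5*(-94) - 34412)*(-32195 + 12075) = (470 - 34412)*(-20120) = -33942*(-20120) = 682913040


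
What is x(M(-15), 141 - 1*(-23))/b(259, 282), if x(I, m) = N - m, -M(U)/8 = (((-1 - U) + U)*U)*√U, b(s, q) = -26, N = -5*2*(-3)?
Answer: 67/13 ≈ 5.1538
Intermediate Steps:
N = 30 (N = -10*(-3) = 30)
M(U) = 8*U^(3/2) (M(U) = -8*((-1 - U) + U)*U*√U = -8*(-U)*√U = -(-8)*U^(3/2) = 8*U^(3/2))
x(I, m) = 30 - m
x(M(-15), 141 - 1*(-23))/b(259, 282) = (30 - (141 - 1*(-23)))/(-26) = (30 - (141 + 23))*(-1/26) = (30 - 1*164)*(-1/26) = (30 - 164)*(-1/26) = -134*(-1/26) = 67/13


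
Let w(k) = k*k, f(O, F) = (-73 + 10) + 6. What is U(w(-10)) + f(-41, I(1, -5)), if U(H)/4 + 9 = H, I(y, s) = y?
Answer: 307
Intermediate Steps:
f(O, F) = -57 (f(O, F) = -63 + 6 = -57)
w(k) = k**2
U(H) = -36 + 4*H
U(w(-10)) + f(-41, I(1, -5)) = (-36 + 4*(-10)**2) - 57 = (-36 + 4*100) - 57 = (-36 + 400) - 57 = 364 - 57 = 307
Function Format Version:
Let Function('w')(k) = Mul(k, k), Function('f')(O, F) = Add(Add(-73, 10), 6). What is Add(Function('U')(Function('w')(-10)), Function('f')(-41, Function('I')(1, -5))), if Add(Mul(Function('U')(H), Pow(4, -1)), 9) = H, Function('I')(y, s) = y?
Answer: 307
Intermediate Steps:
Function('f')(O, F) = -57 (Function('f')(O, F) = Add(-63, 6) = -57)
Function('w')(k) = Pow(k, 2)
Function('U')(H) = Add(-36, Mul(4, H))
Add(Function('U')(Function('w')(-10)), Function('f')(-41, Function('I')(1, -5))) = Add(Add(-36, Mul(4, Pow(-10, 2))), -57) = Add(Add(-36, Mul(4, 100)), -57) = Add(Add(-36, 400), -57) = Add(364, -57) = 307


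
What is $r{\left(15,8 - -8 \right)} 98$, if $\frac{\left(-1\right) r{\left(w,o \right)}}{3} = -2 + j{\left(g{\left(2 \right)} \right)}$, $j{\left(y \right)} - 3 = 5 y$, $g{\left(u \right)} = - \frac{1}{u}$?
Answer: $441$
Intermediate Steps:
$j{\left(y \right)} = 3 + 5 y$
$r{\left(w,o \right)} = \frac{9}{2}$ ($r{\left(w,o \right)} = - 3 \left(-2 + \left(3 + 5 \left(- \frac{1}{2}\right)\right)\right) = - 3 \left(-2 + \left(3 - \frac{5}{2}\right)\right) = - 3 \left(-2 + \frac{1}{2}\right) = \left(-3\right) \left(- \frac{3}{2}\right) = \frac{9}{2}$)
$r{\left(15,8 - -8 \right)} 98 = \frac{9}{2} \cdot 98 = 441$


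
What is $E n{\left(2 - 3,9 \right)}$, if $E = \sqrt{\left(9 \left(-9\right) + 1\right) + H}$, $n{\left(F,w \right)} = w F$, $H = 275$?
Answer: $- 9 \sqrt{195} \approx -125.68$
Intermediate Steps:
$n{\left(F,w \right)} = F w$
$E = \sqrt{195}$ ($E = \sqrt{\left(9 \left(-9\right) + 1\right) + 275} = \sqrt{\left(-81 + 1\right) + 275} = \sqrt{-80 + 275} = \sqrt{195} \approx 13.964$)
$E n{\left(2 - 3,9 \right)} = \sqrt{195} \left(2 - 3\right) 9 = \sqrt{195} \left(\left(-1\right) 9\right) = \sqrt{195} \left(-9\right) = - 9 \sqrt{195}$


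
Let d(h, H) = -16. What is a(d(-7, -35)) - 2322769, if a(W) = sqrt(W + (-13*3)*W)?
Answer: -2322769 + 4*sqrt(38) ≈ -2.3227e+6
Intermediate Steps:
a(W) = sqrt(38)*sqrt(-W) (a(W) = sqrt(W - 39*W) = sqrt(-38*W) = sqrt(38)*sqrt(-W))
a(d(-7, -35)) - 2322769 = sqrt(38)*sqrt(-1*(-16)) - 2322769 = sqrt(38)*sqrt(16) - 2322769 = sqrt(38)*4 - 2322769 = 4*sqrt(38) - 2322769 = -2322769 + 4*sqrt(38)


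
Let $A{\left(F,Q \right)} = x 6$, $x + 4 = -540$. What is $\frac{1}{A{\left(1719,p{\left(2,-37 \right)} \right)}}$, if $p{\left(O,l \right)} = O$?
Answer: $- \frac{1}{3264} \approx -0.00030637$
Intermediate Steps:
$x = -544$ ($x = -4 - 540 = -544$)
$A{\left(F,Q \right)} = -3264$ ($A{\left(F,Q \right)} = \left(-544\right) 6 = -3264$)
$\frac{1}{A{\left(1719,p{\left(2,-37 \right)} \right)}} = \frac{1}{-3264} = - \frac{1}{3264}$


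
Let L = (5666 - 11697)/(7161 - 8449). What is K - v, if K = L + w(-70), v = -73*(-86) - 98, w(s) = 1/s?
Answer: -39769137/6440 ≈ -6175.3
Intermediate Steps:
L = 6031/1288 (L = -6031/(-1288) = -6031*(-1/1288) = 6031/1288 ≈ 4.6824)
v = 6180 (v = 6278 - 98 = 6180)
K = 30063/6440 (K = 6031/1288 + 1/(-70) = 6031/1288 - 1/70 = 30063/6440 ≈ 4.6682)
K - v = 30063/6440 - 1*6180 = 30063/6440 - 6180 = -39769137/6440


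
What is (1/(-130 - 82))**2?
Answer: 1/44944 ≈ 2.2250e-5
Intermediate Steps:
(1/(-130 - 82))**2 = (1/(-212))**2 = (-1/212)**2 = 1/44944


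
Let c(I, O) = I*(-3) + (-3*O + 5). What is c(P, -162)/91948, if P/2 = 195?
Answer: -679/91948 ≈ -0.0073846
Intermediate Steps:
P = 390 (P = 2*195 = 390)
c(I, O) = 5 - 3*I - 3*O (c(I, O) = -3*I + (5 - 3*O) = 5 - 3*I - 3*O)
c(P, -162)/91948 = (5 - 3*390 - 3*(-162))/91948 = (5 - 1170 + 486)*(1/91948) = -679*1/91948 = -679/91948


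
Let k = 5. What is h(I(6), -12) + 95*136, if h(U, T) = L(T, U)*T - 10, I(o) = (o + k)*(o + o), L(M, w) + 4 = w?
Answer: 11374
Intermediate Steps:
L(M, w) = -4 + w
I(o) = 2*o*(5 + o) (I(o) = (o + 5)*(o + o) = (5 + o)*(2*o) = 2*o*(5 + o))
h(U, T) = -10 + T*(-4 + U) (h(U, T) = (-4 + U)*T - 10 = T*(-4 + U) - 10 = -10 + T*(-4 + U))
h(I(6), -12) + 95*136 = (-10 - 12*(-4 + 2*6*(5 + 6))) + 95*136 = (-10 - 12*(-4 + 2*6*11)) + 12920 = (-10 - 12*(-4 + 132)) + 12920 = (-10 - 12*128) + 12920 = (-10 - 1536) + 12920 = -1546 + 12920 = 11374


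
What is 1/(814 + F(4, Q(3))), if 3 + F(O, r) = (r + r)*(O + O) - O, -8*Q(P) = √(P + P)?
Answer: 269/217075 + 2*√6/651225 ≈ 0.0012467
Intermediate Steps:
Q(P) = -√2*√P/8 (Q(P) = -√(P + P)/8 = -√2*√P/8)
F(O, r) = -3 - O + 4*O*r (F(O, r) = -3 + ((r + r)*(O + O) - O) = -3 + ((2*r)*(2*O) - O) = -3 + (4*O*r - O) = -3 + (-O + 4*O*r) = -3 - O + 4*O*r)
1/(814 + F(4, Q(3))) = 1/(814 + (-3 - 1*4 + 4*4*(-√2*√3/8))) = 1/(814 + (-3 - 4 + 4*4*(-√6/8))) = 1/(814 + (-3 - 4 - 2*√6)) = 1/(814 + (-7 - 2*√6)) = 1/(807 - 2*√6)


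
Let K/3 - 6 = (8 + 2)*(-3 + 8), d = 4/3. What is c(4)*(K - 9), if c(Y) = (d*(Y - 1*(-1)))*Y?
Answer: 4240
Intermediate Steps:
d = 4/3 (d = 4*(⅓) = 4/3 ≈ 1.3333)
K = 168 (K = 18 + 3*((8 + 2)*(-3 + 8)) = 18 + 3*(10*5) = 18 + 3*50 = 18 + 150 = 168)
c(Y) = Y*(4/3 + 4*Y/3) (c(Y) = (4*(Y - 1*(-1))/3)*Y = (4*(Y + 1)/3)*Y = (4*(1 + Y)/3)*Y = (4/3 + 4*Y/3)*Y = Y*(4/3 + 4*Y/3))
c(4)*(K - 9) = ((4/3)*4*(1 + 4))*(168 - 9) = ((4/3)*4*5)*159 = (80/3)*159 = 4240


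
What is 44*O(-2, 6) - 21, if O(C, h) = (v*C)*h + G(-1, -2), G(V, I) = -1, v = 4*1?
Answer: -2177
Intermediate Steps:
v = 4
O(C, h) = -1 + 4*C*h (O(C, h) = (4*C)*h - 1 = 4*C*h - 1 = -1 + 4*C*h)
44*O(-2, 6) - 21 = 44*(-1 + 4*(-2)*6) - 21 = 44*(-1 - 48) - 21 = 44*(-49) - 21 = -2156 - 21 = -2177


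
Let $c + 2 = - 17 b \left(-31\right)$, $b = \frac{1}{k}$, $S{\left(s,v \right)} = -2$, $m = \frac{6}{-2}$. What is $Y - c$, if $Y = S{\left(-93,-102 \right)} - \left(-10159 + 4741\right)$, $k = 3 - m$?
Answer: $\frac{31981}{6} \approx 5330.2$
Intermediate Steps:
$m = -3$ ($m = 6 \left(- \frac{1}{2}\right) = -3$)
$k = 6$ ($k = 3 - -3 = 3 + 3 = 6$)
$b = \frac{1}{6} \approx 0.16667$
$c = \frac{515}{6}$ ($c = -2 + \left(-17\right) \frac{1}{6} \left(-31\right) = -2 - - \frac{527}{6} = -2 + \frac{527}{6} = \frac{515}{6} \approx 85.833$)
$Y = 5416$ ($Y = -2 - \left(-10159 + 4741\right) = -2 - -5418 = -2 + 5418 = 5416$)
$Y - c = 5416 - \frac{515}{6} = \frac{31981}{6}$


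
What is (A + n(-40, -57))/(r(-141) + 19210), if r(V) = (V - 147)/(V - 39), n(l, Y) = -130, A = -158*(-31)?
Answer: 11920/48029 ≈ 0.24818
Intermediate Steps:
A = 4898
r(V) = (-147 + V)/(-39 + V)
(A + n(-40, -57))/(r(-141) + 19210) = (4898 - 130)/((-147 - 141)/(-39 - 141) + 19210) = 4768/(-288/(-180) + 19210) = 4768/(-1/180*(-288) + 19210) = 4768/(8/5 + 19210) = 4768/(96058/5) = 4768*(5/96058) = 11920/48029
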